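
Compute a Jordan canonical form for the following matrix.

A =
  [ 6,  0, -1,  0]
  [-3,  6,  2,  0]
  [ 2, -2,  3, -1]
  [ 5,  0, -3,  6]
J_3(5) ⊕ J_1(6)

The characteristic polynomial is
  det(x·I − A) = x^4 - 21*x^3 + 165*x^2 - 575*x + 750 = (x - 6)*(x - 5)^3

Eigenvalues and multiplicities (the geometric multiplicity of λ is n − rank(A − λI), which equals the number of Jordan blocks for λ):
  λ = 5: algebraic multiplicity = 3, geometric multiplicity = 1
  λ = 6: algebraic multiplicity = 1, geometric multiplicity = 1

Determining the block sizes for each eigenvalue:
  λ = 5: one block (gm = 1), so the single block has size am = 3 → block sizes [3]
  λ = 6: one block (gm = 1), so the single block has size am = 1 → block sizes [1]

Assembling the blocks gives a Jordan form
J =
  [5, 1, 0, 0]
  [0, 5, 1, 0]
  [0, 0, 5, 0]
  [0, 0, 0, 6]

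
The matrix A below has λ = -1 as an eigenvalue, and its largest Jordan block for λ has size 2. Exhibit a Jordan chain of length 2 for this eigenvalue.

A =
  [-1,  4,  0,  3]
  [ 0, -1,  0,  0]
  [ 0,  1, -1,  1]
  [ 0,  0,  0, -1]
A Jordan chain for λ = -1 of length 2:
v_1 = (4, 0, 1, 0)ᵀ
v_2 = (0, 1, 0, 0)ᵀ

Let N = A − (-1)·I. We want v_2 with N^2 v_2 = 0 but N^1 v_2 ≠ 0; then v_{j-1} := N · v_j for j = 2, …, 2.

Pick v_2 = (0, 1, 0, 0)ᵀ.
Then v_1 = N · v_2 = (4, 0, 1, 0)ᵀ.

Sanity check: (A − (-1)·I) v_1 = (0, 0, 0, 0)ᵀ = 0. ✓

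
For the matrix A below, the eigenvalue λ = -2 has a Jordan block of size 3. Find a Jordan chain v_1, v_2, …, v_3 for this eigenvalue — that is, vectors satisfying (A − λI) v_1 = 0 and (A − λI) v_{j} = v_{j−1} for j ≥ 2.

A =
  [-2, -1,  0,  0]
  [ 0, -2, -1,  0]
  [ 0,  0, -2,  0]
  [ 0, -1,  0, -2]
A Jordan chain for λ = -2 of length 3:
v_1 = (1, 0, 0, 1)ᵀ
v_2 = (0, -1, 0, 0)ᵀ
v_3 = (0, 0, 1, 0)ᵀ

Let N = A − (-2)·I. We want v_3 with N^3 v_3 = 0 but N^2 v_3 ≠ 0; then v_{j-1} := N · v_j for j = 3, …, 2.

Pick v_3 = (0, 0, 1, 0)ᵀ.
Then v_2 = N · v_3 = (0, -1, 0, 0)ᵀ.
Then v_1 = N · v_2 = (1, 0, 0, 1)ᵀ.

Sanity check: (A − (-2)·I) v_1 = (0, 0, 0, 0)ᵀ = 0. ✓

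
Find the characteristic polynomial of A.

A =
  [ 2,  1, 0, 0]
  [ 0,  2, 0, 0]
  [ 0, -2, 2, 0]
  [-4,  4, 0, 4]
x^4 - 10*x^3 + 36*x^2 - 56*x + 32

Expanding det(x·I − A) (e.g. by cofactor expansion or by noting that A is similar to its Jordan form J, which has the same characteristic polynomial as A) gives
  χ_A(x) = x^4 - 10*x^3 + 36*x^2 - 56*x + 32
which factors as (x - 4)*(x - 2)^3. The eigenvalues (with algebraic multiplicities) are λ = 2 with multiplicity 3, λ = 4 with multiplicity 1.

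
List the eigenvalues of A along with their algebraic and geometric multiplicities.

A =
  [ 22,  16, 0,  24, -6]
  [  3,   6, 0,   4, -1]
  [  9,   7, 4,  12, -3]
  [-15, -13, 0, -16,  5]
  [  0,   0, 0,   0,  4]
λ = 4: alg = 5, geom = 3

Step 1 — factor the characteristic polynomial to read off the algebraic multiplicities:
  χ_A(x) = (x - 4)^5

Step 2 — compute geometric multiplicities via the rank-nullity identity g(λ) = n − rank(A − λI):
  rank(A − (4)·I) = 2, so dim ker(A − (4)·I) = n − 2 = 3

Summary:
  λ = 4: algebraic multiplicity = 5, geometric multiplicity = 3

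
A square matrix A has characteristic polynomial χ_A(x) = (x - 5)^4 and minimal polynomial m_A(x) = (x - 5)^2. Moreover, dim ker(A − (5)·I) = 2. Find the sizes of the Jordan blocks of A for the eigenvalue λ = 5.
Block sizes for λ = 5: [2, 2]

Step 1 — from the characteristic polynomial, algebraic multiplicity of λ = 5 is 4. From dim ker(A − (5)·I) = 2, there are exactly 2 Jordan blocks for λ = 5.
Step 2 — from the minimal polynomial, the factor (x − 5)^2 tells us the largest block for λ = 5 has size 2.
Step 3 — with total size 4, 2 blocks, and largest block 2, the block sizes (in nonincreasing order) are [2, 2].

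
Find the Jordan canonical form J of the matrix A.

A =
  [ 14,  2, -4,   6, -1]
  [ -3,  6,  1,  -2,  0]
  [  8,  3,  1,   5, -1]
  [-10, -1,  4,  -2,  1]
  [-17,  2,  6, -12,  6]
J_3(5) ⊕ J_2(5)

The characteristic polynomial is
  det(x·I − A) = x^5 - 25*x^4 + 250*x^3 - 1250*x^2 + 3125*x - 3125 = (x - 5)^5

Eigenvalues and multiplicities (the geometric multiplicity of λ is n − rank(A − λI), which equals the number of Jordan blocks for λ):
  λ = 5: algebraic multiplicity = 5, geometric multiplicity = 2

Determining the block sizes for each eigenvalue:
  λ = 5: with am = 5 and gm = 2, the partition is not yet determined (e.g. several partitions of 5 into 2 parts exist). Let N = A − (5)·I. Computing rank(N^1) = 3, rank(N^2) = 1, rank(N^3) = 0; the number of blocks of size ≥ j is rank(N^{j−1}) − rank(N^j), giving [2, 2, 1]. So we have 1 block(s) of size 3, 1 block(s) of size 2 → block sizes [3, 2]

Assembling the blocks gives a Jordan form
J =
  [5, 1, 0, 0, 0]
  [0, 5, 1, 0, 0]
  [0, 0, 5, 0, 0]
  [0, 0, 0, 5, 1]
  [0, 0, 0, 0, 5]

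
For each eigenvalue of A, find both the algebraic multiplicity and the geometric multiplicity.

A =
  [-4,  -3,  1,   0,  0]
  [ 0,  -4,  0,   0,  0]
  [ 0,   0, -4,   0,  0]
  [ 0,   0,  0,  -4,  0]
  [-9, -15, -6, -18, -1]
λ = -4: alg = 4, geom = 3; λ = -1: alg = 1, geom = 1

Step 1 — factor the characteristic polynomial to read off the algebraic multiplicities:
  χ_A(x) = (x + 1)*(x + 4)^4

Step 2 — compute geometric multiplicities via the rank-nullity identity g(λ) = n − rank(A − λI):
  rank(A − (-4)·I) = 2, so dim ker(A − (-4)·I) = n − 2 = 3
  rank(A − (-1)·I) = 4, so dim ker(A − (-1)·I) = n − 4 = 1

Summary:
  λ = -4: algebraic multiplicity = 4, geometric multiplicity = 3
  λ = -1: algebraic multiplicity = 1, geometric multiplicity = 1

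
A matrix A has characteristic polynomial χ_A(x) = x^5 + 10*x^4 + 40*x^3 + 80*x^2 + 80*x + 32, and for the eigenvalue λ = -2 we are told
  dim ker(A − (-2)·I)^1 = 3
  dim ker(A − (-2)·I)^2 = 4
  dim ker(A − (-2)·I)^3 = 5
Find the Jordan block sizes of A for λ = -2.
Block sizes for λ = -2: [3, 1, 1]

From the dimensions of kernels of powers, the number of Jordan blocks of size at least j is d_j − d_{j−1} where d_j = dim ker(N^j) (with d_0 = 0). Computing the differences gives [3, 1, 1].
The number of blocks of size exactly k is (#blocks of size ≥ k) − (#blocks of size ≥ k + 1), so the partition is: 2 block(s) of size 1, 1 block(s) of size 3.
In nonincreasing order the block sizes are [3, 1, 1].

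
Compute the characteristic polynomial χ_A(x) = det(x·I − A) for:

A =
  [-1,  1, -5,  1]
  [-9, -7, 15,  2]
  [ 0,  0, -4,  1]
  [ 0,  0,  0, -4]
x^4 + 16*x^3 + 96*x^2 + 256*x + 256

Expanding det(x·I − A) (e.g. by cofactor expansion or by noting that A is similar to its Jordan form J, which has the same characteristic polynomial as A) gives
  χ_A(x) = x^4 + 16*x^3 + 96*x^2 + 256*x + 256
which factors as (x + 4)^4. The eigenvalues (with algebraic multiplicities) are λ = -4 with multiplicity 4.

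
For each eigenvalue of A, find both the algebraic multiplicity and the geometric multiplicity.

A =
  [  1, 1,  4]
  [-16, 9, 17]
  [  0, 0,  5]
λ = 5: alg = 3, geom = 1

Step 1 — factor the characteristic polynomial to read off the algebraic multiplicities:
  χ_A(x) = (x - 5)^3

Step 2 — compute geometric multiplicities via the rank-nullity identity g(λ) = n − rank(A − λI):
  rank(A − (5)·I) = 2, so dim ker(A − (5)·I) = n − 2 = 1

Summary:
  λ = 5: algebraic multiplicity = 3, geometric multiplicity = 1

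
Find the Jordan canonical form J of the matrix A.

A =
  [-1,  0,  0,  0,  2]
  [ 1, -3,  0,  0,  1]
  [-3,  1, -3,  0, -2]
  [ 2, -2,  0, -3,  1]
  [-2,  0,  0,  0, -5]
J_3(-3) ⊕ J_2(-3)

The characteristic polynomial is
  det(x·I − A) = x^5 + 15*x^4 + 90*x^3 + 270*x^2 + 405*x + 243 = (x + 3)^5

Eigenvalues and multiplicities (the geometric multiplicity of λ is n − rank(A − λI), which equals the number of Jordan blocks for λ):
  λ = -3: algebraic multiplicity = 5, geometric multiplicity = 2

Determining the block sizes for each eigenvalue:
  λ = -3: with am = 5 and gm = 2, the partition is not yet determined (e.g. several partitions of 5 into 2 parts exist). Let N = A − (-3)·I. Computing rank(N^1) = 3, rank(N^2) = 1, rank(N^3) = 0; the number of blocks of size ≥ j is rank(N^{j−1}) − rank(N^j), giving [2, 2, 1]. So we have 1 block(s) of size 3, 1 block(s) of size 2 → block sizes [3, 2]

Assembling the blocks gives a Jordan form
J =
  [-3,  1,  0,  0,  0]
  [ 0, -3,  1,  0,  0]
  [ 0,  0, -3,  0,  0]
  [ 0,  0,  0, -3,  1]
  [ 0,  0,  0,  0, -3]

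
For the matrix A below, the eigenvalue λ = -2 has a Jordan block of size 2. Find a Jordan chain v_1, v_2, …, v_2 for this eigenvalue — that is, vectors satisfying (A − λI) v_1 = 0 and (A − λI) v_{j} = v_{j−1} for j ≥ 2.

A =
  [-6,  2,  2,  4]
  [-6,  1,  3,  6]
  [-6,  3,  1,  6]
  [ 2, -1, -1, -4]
A Jordan chain for λ = -2 of length 2:
v_1 = (-4, -6, -6, 2)ᵀ
v_2 = (1, 0, 0, 0)ᵀ

Let N = A − (-2)·I. We want v_2 with N^2 v_2 = 0 but N^1 v_2 ≠ 0; then v_{j-1} := N · v_j for j = 2, …, 2.

Pick v_2 = (1, 0, 0, 0)ᵀ.
Then v_1 = N · v_2 = (-4, -6, -6, 2)ᵀ.

Sanity check: (A − (-2)·I) v_1 = (0, 0, 0, 0)ᵀ = 0. ✓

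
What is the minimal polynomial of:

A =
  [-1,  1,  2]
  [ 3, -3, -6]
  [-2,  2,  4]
x^2

The characteristic polynomial is χ_A(x) = x^3, so the eigenvalues are known. The minimal polynomial is
  m_A(x) = Π_λ (x − λ)^{k_λ}
where k_λ is the size of the *largest* Jordan block for λ (equivalently, the smallest k with (A − λI)^k v = 0 for every generalised eigenvector v of λ).

  λ = 0: largest Jordan block has size 2, contributing (x − 0)^2

So m_A(x) = x^2 = x^2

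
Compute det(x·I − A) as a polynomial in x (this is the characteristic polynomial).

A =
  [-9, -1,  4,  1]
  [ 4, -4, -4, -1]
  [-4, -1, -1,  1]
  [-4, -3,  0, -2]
x^4 + 16*x^3 + 94*x^2 + 240*x + 225

Expanding det(x·I − A) (e.g. by cofactor expansion or by noting that A is similar to its Jordan form J, which has the same characteristic polynomial as A) gives
  χ_A(x) = x^4 + 16*x^3 + 94*x^2 + 240*x + 225
which factors as (x + 3)^2*(x + 5)^2. The eigenvalues (with algebraic multiplicities) are λ = -5 with multiplicity 2, λ = -3 with multiplicity 2.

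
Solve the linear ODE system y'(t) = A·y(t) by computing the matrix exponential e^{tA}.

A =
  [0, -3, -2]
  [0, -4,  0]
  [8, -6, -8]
e^{tA} =
  [4*t*exp(-4*t) + exp(-4*t), -3*t*exp(-4*t), -2*t*exp(-4*t)]
  [0, exp(-4*t), 0]
  [8*t*exp(-4*t), -6*t*exp(-4*t), -4*t*exp(-4*t) + exp(-4*t)]

Strategy: write A = P · J · P⁻¹ where J is a Jordan canonical form, so e^{tA} = P · e^{tJ} · P⁻¹, and e^{tJ} can be computed block-by-block.

A has Jordan form
J =
  [-4,  1,  0]
  [ 0, -4,  0]
  [ 0,  0, -4]
(up to reordering of blocks).

Per-block formulas:
  For a 1×1 block at λ = -4: exp(t · [-4]) = [e^(-4t)].
  For a 2×2 Jordan block J_2(-4): exp(t · J_2(-4)) = e^(-4t)·(I + t·N), where N is the 2×2 nilpotent shift.

After assembling e^{tJ} and conjugating by P, we get:

e^{tA} =
  [4*t*exp(-4*t) + exp(-4*t), -3*t*exp(-4*t), -2*t*exp(-4*t)]
  [0, exp(-4*t), 0]
  [8*t*exp(-4*t), -6*t*exp(-4*t), -4*t*exp(-4*t) + exp(-4*t)]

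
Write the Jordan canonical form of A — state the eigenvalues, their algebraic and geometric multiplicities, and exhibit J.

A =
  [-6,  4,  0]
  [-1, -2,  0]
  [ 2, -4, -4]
J_2(-4) ⊕ J_1(-4)

The characteristic polynomial is
  det(x·I − A) = x^3 + 12*x^2 + 48*x + 64 = (x + 4)^3

Eigenvalues and multiplicities (the geometric multiplicity of λ is n − rank(A − λI), which equals the number of Jordan blocks for λ):
  λ = -4: algebraic multiplicity = 3, geometric multiplicity = 2

Determining the block sizes for each eigenvalue:
  λ = -4: 2 blocks summing to 3 forces exactly one block of size 2 and the rest size 1 → block sizes [2, 1]

Assembling the blocks gives a Jordan form
J =
  [-4,  1,  0]
  [ 0, -4,  0]
  [ 0,  0, -4]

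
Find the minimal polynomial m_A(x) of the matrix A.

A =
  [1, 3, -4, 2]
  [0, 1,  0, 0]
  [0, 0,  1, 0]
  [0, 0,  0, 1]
x^2 - 2*x + 1

The characteristic polynomial is χ_A(x) = (x - 1)^4, so the eigenvalues are known. The minimal polynomial is
  m_A(x) = Π_λ (x − λ)^{k_λ}
where k_λ is the size of the *largest* Jordan block for λ (equivalently, the smallest k with (A − λI)^k v = 0 for every generalised eigenvector v of λ).

  λ = 1: largest Jordan block has size 2, contributing (x − 1)^2

So m_A(x) = (x - 1)^2 = x^2 - 2*x + 1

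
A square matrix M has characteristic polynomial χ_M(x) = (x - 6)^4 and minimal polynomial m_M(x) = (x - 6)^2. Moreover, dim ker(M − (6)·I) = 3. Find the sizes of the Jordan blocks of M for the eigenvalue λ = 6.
Block sizes for λ = 6: [2, 1, 1]

Step 1 — from the characteristic polynomial, algebraic multiplicity of λ = 6 is 4. From dim ker(M − (6)·I) = 3, there are exactly 3 Jordan blocks for λ = 6.
Step 2 — from the minimal polynomial, the factor (x − 6)^2 tells us the largest block for λ = 6 has size 2.
Step 3 — with total size 4, 3 blocks, and largest block 2, the block sizes (in nonincreasing order) are [2, 1, 1].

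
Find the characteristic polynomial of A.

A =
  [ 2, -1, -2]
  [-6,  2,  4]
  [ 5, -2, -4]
x^3

Expanding det(x·I − A) (e.g. by cofactor expansion or by noting that A is similar to its Jordan form J, which has the same characteristic polynomial as A) gives
  χ_A(x) = x^3
which factors as x^3. The eigenvalues (with algebraic multiplicities) are λ = 0 with multiplicity 3.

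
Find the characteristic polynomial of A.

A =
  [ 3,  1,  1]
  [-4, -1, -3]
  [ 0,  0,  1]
x^3 - 3*x^2 + 3*x - 1

Expanding det(x·I − A) (e.g. by cofactor expansion or by noting that A is similar to its Jordan form J, which has the same characteristic polynomial as A) gives
  χ_A(x) = x^3 - 3*x^2 + 3*x - 1
which factors as (x - 1)^3. The eigenvalues (with algebraic multiplicities) are λ = 1 with multiplicity 3.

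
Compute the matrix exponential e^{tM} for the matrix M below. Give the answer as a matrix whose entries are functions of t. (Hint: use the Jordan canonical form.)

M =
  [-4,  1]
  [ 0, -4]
e^{tM} =
  [exp(-4*t), t*exp(-4*t)]
  [0, exp(-4*t)]

Strategy: write M = P · J · P⁻¹ where J is a Jordan canonical form, so e^{tM} = P · e^{tJ} · P⁻¹, and e^{tJ} can be computed block-by-block.

M has Jordan form
J =
  [-4,  1]
  [ 0, -4]
(up to reordering of blocks).

Per-block formulas:
  For a 2×2 Jordan block J_2(-4): exp(t · J_2(-4)) = e^(-4t)·(I + t·N), where N is the 2×2 nilpotent shift.

After assembling e^{tJ} and conjugating by P, we get:

e^{tM} =
  [exp(-4*t), t*exp(-4*t)]
  [0, exp(-4*t)]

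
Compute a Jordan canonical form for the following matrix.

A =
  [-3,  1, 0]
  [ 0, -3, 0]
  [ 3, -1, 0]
J_2(-3) ⊕ J_1(0)

The characteristic polynomial is
  det(x·I − A) = x^3 + 6*x^2 + 9*x = x*(x + 3)^2

Eigenvalues and multiplicities (the geometric multiplicity of λ is n − rank(A − λI), which equals the number of Jordan blocks for λ):
  λ = -3: algebraic multiplicity = 2, geometric multiplicity = 1
  λ = 0: algebraic multiplicity = 1, geometric multiplicity = 1

Determining the block sizes for each eigenvalue:
  λ = -3: one block (gm = 1), so the single block has size am = 2 → block sizes [2]
  λ = 0: one block (gm = 1), so the single block has size am = 1 → block sizes [1]

Assembling the blocks gives a Jordan form
J =
  [-3,  1, 0]
  [ 0, -3, 0]
  [ 0,  0, 0]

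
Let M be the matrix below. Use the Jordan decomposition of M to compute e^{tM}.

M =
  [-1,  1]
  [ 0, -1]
e^{tM} =
  [exp(-t), t*exp(-t)]
  [0, exp(-t)]

Strategy: write M = P · J · P⁻¹ where J is a Jordan canonical form, so e^{tM} = P · e^{tJ} · P⁻¹, and e^{tJ} can be computed block-by-block.

M has Jordan form
J =
  [-1,  1]
  [ 0, -1]
(up to reordering of blocks).

Per-block formulas:
  For a 2×2 Jordan block J_2(-1): exp(t · J_2(-1)) = e^(-1t)·(I + t·N), where N is the 2×2 nilpotent shift.

After assembling e^{tJ} and conjugating by P, we get:

e^{tM} =
  [exp(-t), t*exp(-t)]
  [0, exp(-t)]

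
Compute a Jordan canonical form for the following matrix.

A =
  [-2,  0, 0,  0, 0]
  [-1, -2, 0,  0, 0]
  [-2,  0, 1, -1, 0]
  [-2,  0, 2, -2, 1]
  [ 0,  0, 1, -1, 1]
J_2(-2) ⊕ J_3(0)

The characteristic polynomial is
  det(x·I − A) = x^5 + 4*x^4 + 4*x^3 = x^3*(x + 2)^2

Eigenvalues and multiplicities (the geometric multiplicity of λ is n − rank(A − λI), which equals the number of Jordan blocks for λ):
  λ = -2: algebraic multiplicity = 2, geometric multiplicity = 1
  λ = 0: algebraic multiplicity = 3, geometric multiplicity = 1

Determining the block sizes for each eigenvalue:
  λ = -2: one block (gm = 1), so the single block has size am = 2 → block sizes [2]
  λ = 0: one block (gm = 1), so the single block has size am = 3 → block sizes [3]

Assembling the blocks gives a Jordan form
J =
  [-2,  1, 0, 0, 0]
  [ 0, -2, 0, 0, 0]
  [ 0,  0, 0, 1, 0]
  [ 0,  0, 0, 0, 1]
  [ 0,  0, 0, 0, 0]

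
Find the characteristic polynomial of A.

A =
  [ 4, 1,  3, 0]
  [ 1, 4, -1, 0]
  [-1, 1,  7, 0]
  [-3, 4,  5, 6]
x^4 - 21*x^3 + 165*x^2 - 575*x + 750

Expanding det(x·I − A) (e.g. by cofactor expansion or by noting that A is similar to its Jordan form J, which has the same characteristic polynomial as A) gives
  χ_A(x) = x^4 - 21*x^3 + 165*x^2 - 575*x + 750
which factors as (x - 6)*(x - 5)^3. The eigenvalues (with algebraic multiplicities) are λ = 5 with multiplicity 3, λ = 6 with multiplicity 1.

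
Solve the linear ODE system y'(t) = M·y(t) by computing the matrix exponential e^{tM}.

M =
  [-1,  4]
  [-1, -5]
e^{tM} =
  [2*t*exp(-3*t) + exp(-3*t), 4*t*exp(-3*t)]
  [-t*exp(-3*t), -2*t*exp(-3*t) + exp(-3*t)]

Strategy: write M = P · J · P⁻¹ where J is a Jordan canonical form, so e^{tM} = P · e^{tJ} · P⁻¹, and e^{tJ} can be computed block-by-block.

M has Jordan form
J =
  [-3,  1]
  [ 0, -3]
(up to reordering of blocks).

Per-block formulas:
  For a 2×2 Jordan block J_2(-3): exp(t · J_2(-3)) = e^(-3t)·(I + t·N), where N is the 2×2 nilpotent shift.

After assembling e^{tJ} and conjugating by P, we get:

e^{tM} =
  [2*t*exp(-3*t) + exp(-3*t), 4*t*exp(-3*t)]
  [-t*exp(-3*t), -2*t*exp(-3*t) + exp(-3*t)]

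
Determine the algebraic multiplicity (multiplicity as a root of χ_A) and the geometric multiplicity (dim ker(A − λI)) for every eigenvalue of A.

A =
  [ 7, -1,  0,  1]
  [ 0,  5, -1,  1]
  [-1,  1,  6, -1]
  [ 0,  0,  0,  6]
λ = 6: alg = 4, geom = 2

Step 1 — factor the characteristic polynomial to read off the algebraic multiplicities:
  χ_A(x) = (x - 6)^4

Step 2 — compute geometric multiplicities via the rank-nullity identity g(λ) = n − rank(A − λI):
  rank(A − (6)·I) = 2, so dim ker(A − (6)·I) = n − 2 = 2

Summary:
  λ = 6: algebraic multiplicity = 4, geometric multiplicity = 2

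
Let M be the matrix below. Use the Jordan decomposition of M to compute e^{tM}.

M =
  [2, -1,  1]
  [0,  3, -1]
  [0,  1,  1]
e^{tM} =
  [exp(2*t), -t*exp(2*t), t*exp(2*t)]
  [0, t*exp(2*t) + exp(2*t), -t*exp(2*t)]
  [0, t*exp(2*t), -t*exp(2*t) + exp(2*t)]

Strategy: write M = P · J · P⁻¹ where J is a Jordan canonical form, so e^{tM} = P · e^{tJ} · P⁻¹, and e^{tJ} can be computed block-by-block.

M has Jordan form
J =
  [2, 1, 0]
  [0, 2, 0]
  [0, 0, 2]
(up to reordering of blocks).

Per-block formulas:
  For a 2×2 Jordan block J_2(2): exp(t · J_2(2)) = e^(2t)·(I + t·N), where N is the 2×2 nilpotent shift.
  For a 1×1 block at λ = 2: exp(t · [2]) = [e^(2t)].

After assembling e^{tJ} and conjugating by P, we get:

e^{tM} =
  [exp(2*t), -t*exp(2*t), t*exp(2*t)]
  [0, t*exp(2*t) + exp(2*t), -t*exp(2*t)]
  [0, t*exp(2*t), -t*exp(2*t) + exp(2*t)]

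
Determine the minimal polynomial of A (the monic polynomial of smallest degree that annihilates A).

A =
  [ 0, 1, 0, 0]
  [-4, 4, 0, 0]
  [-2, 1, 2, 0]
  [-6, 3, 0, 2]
x^2 - 4*x + 4

The characteristic polynomial is χ_A(x) = (x - 2)^4, so the eigenvalues are known. The minimal polynomial is
  m_A(x) = Π_λ (x − λ)^{k_λ}
where k_λ is the size of the *largest* Jordan block for λ (equivalently, the smallest k with (A − λI)^k v = 0 for every generalised eigenvector v of λ).

  λ = 2: largest Jordan block has size 2, contributing (x − 2)^2

So m_A(x) = (x - 2)^2 = x^2 - 4*x + 4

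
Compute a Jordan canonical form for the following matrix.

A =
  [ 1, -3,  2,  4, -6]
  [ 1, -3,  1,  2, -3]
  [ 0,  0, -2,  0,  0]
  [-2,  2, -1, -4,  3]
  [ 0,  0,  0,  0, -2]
J_3(-2) ⊕ J_1(-2) ⊕ J_1(-2)

The characteristic polynomial is
  det(x·I − A) = x^5 + 10*x^4 + 40*x^3 + 80*x^2 + 80*x + 32 = (x + 2)^5

Eigenvalues and multiplicities (the geometric multiplicity of λ is n − rank(A − λI), which equals the number of Jordan blocks for λ):
  λ = -2: algebraic multiplicity = 5, geometric multiplicity = 3

Determining the block sizes for each eigenvalue:
  λ = -2: with am = 5 and gm = 3, the partition is not yet determined (e.g. several partitions of 5 into 3 parts exist). Let N = A − (-2)·I. Computing rank(N^1) = 2, rank(N^2) = 1, rank(N^3) = 0; the number of blocks of size ≥ j is rank(N^{j−1}) − rank(N^j), giving [3, 1, 1]. So we have 1 block(s) of size 3, 2 block(s) of size 1 → block sizes [3, 1, 1]

Assembling the blocks gives a Jordan form
J =
  [-2,  1,  0,  0,  0]
  [ 0, -2,  1,  0,  0]
  [ 0,  0, -2,  0,  0]
  [ 0,  0,  0, -2,  0]
  [ 0,  0,  0,  0, -2]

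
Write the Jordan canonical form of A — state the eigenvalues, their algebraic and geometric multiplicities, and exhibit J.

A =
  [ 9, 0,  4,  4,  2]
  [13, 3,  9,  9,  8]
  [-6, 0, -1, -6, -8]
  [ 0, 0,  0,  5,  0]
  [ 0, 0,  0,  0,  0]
J_1(0) ⊕ J_2(3) ⊕ J_1(5) ⊕ J_1(5)

The characteristic polynomial is
  det(x·I − A) = x^5 - 16*x^4 + 94*x^3 - 240*x^2 + 225*x = x*(x - 5)^2*(x - 3)^2

Eigenvalues and multiplicities (the geometric multiplicity of λ is n − rank(A − λI), which equals the number of Jordan blocks for λ):
  λ = 0: algebraic multiplicity = 1, geometric multiplicity = 1
  λ = 3: algebraic multiplicity = 2, geometric multiplicity = 1
  λ = 5: algebraic multiplicity = 2, geometric multiplicity = 2

Determining the block sizes for each eigenvalue:
  λ = 0: one block (gm = 1), so the single block has size am = 1 → block sizes [1]
  λ = 3: one block (gm = 1), so the single block has size am = 2 → block sizes [2]
  λ = 5: gm = am = 2, so every block has size 1 → block sizes [1, 1]

Assembling the blocks gives a Jordan form
J =
  [0, 0, 0, 0, 0]
  [0, 3, 1, 0, 0]
  [0, 0, 3, 0, 0]
  [0, 0, 0, 5, 0]
  [0, 0, 0, 0, 5]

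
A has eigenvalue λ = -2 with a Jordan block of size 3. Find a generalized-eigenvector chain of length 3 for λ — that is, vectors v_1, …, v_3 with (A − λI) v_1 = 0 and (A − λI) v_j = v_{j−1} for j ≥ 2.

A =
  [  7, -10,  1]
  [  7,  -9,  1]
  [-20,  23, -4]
A Jordan chain for λ = -2 of length 3:
v_1 = (-9, -6, 21)ᵀ
v_2 = (9, 7, -20)ᵀ
v_3 = (1, 0, 0)ᵀ

Let N = A − (-2)·I. We want v_3 with N^3 v_3 = 0 but N^2 v_3 ≠ 0; then v_{j-1} := N · v_j for j = 3, …, 2.

Pick v_3 = (1, 0, 0)ᵀ.
Then v_2 = N · v_3 = (9, 7, -20)ᵀ.
Then v_1 = N · v_2 = (-9, -6, 21)ᵀ.

Sanity check: (A − (-2)·I) v_1 = (0, 0, 0)ᵀ = 0. ✓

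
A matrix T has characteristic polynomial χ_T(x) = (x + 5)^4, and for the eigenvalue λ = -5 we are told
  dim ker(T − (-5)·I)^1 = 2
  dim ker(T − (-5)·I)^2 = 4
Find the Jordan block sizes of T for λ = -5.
Block sizes for λ = -5: [2, 2]

From the dimensions of kernels of powers, the number of Jordan blocks of size at least j is d_j − d_{j−1} where d_j = dim ker(N^j) (with d_0 = 0). Computing the differences gives [2, 2].
The number of blocks of size exactly k is (#blocks of size ≥ k) − (#blocks of size ≥ k + 1), so the partition is: 2 block(s) of size 2.
In nonincreasing order the block sizes are [2, 2].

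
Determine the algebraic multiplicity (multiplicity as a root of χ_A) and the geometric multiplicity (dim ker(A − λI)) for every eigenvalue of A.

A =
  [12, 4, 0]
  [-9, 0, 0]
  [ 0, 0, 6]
λ = 6: alg = 3, geom = 2

Step 1 — factor the characteristic polynomial to read off the algebraic multiplicities:
  χ_A(x) = (x - 6)^3

Step 2 — compute geometric multiplicities via the rank-nullity identity g(λ) = n − rank(A − λI):
  rank(A − (6)·I) = 1, so dim ker(A − (6)·I) = n − 1 = 2

Summary:
  λ = 6: algebraic multiplicity = 3, geometric multiplicity = 2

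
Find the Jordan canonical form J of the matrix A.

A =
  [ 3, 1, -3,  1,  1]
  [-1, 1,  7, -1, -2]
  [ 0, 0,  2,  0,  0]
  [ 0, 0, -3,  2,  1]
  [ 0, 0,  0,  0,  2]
J_3(2) ⊕ J_2(2)

The characteristic polynomial is
  det(x·I − A) = x^5 - 10*x^4 + 40*x^3 - 80*x^2 + 80*x - 32 = (x - 2)^5

Eigenvalues and multiplicities (the geometric multiplicity of λ is n − rank(A − λI), which equals the number of Jordan blocks for λ):
  λ = 2: algebraic multiplicity = 5, geometric multiplicity = 2

Determining the block sizes for each eigenvalue:
  λ = 2: with am = 5 and gm = 2, the partition is not yet determined (e.g. several partitions of 5 into 2 parts exist). Let N = A − (2)·I. Computing rank(N^1) = 3, rank(N^2) = 1, rank(N^3) = 0; the number of blocks of size ≥ j is rank(N^{j−1}) − rank(N^j), giving [2, 2, 1]. So we have 1 block(s) of size 3, 1 block(s) of size 2 → block sizes [3, 2]

Assembling the blocks gives a Jordan form
J =
  [2, 1, 0, 0, 0]
  [0, 2, 1, 0, 0]
  [0, 0, 2, 0, 0]
  [0, 0, 0, 2, 1]
  [0, 0, 0, 0, 2]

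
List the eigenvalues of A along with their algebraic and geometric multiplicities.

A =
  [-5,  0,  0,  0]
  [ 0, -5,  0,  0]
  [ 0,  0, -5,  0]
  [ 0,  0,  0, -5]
λ = -5: alg = 4, geom = 4

Step 1 — factor the characteristic polynomial to read off the algebraic multiplicities:
  χ_A(x) = (x + 5)^4

Step 2 — compute geometric multiplicities via the rank-nullity identity g(λ) = n − rank(A − λI):
  rank(A − (-5)·I) = 0, so dim ker(A − (-5)·I) = n − 0 = 4

Summary:
  λ = -5: algebraic multiplicity = 4, geometric multiplicity = 4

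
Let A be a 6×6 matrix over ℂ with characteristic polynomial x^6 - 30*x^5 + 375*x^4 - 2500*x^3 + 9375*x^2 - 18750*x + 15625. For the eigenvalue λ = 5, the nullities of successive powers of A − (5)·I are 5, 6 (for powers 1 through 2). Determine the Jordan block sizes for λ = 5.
Block sizes for λ = 5: [2, 1, 1, 1, 1]

From the dimensions of kernels of powers, the number of Jordan blocks of size at least j is d_j − d_{j−1} where d_j = dim ker(N^j) (with d_0 = 0). Computing the differences gives [5, 1].
The number of blocks of size exactly k is (#blocks of size ≥ k) − (#blocks of size ≥ k + 1), so the partition is: 4 block(s) of size 1, 1 block(s) of size 2.
In nonincreasing order the block sizes are [2, 1, 1, 1, 1].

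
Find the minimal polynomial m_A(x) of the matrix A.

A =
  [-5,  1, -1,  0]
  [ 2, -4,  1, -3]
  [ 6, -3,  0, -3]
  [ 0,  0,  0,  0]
x^3 + 6*x^2 + 9*x

The characteristic polynomial is χ_A(x) = x*(x + 3)^3, so the eigenvalues are known. The minimal polynomial is
  m_A(x) = Π_λ (x − λ)^{k_λ}
where k_λ is the size of the *largest* Jordan block for λ (equivalently, the smallest k with (A − λI)^k v = 0 for every generalised eigenvector v of λ).

  λ = -3: largest Jordan block has size 2, contributing (x + 3)^2
  λ = 0: largest Jordan block has size 1, contributing (x − 0)

So m_A(x) = x*(x + 3)^2 = x^3 + 6*x^2 + 9*x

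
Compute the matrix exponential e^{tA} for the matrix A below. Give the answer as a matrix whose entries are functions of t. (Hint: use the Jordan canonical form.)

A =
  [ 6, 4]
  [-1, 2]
e^{tA} =
  [2*t*exp(4*t) + exp(4*t), 4*t*exp(4*t)]
  [-t*exp(4*t), -2*t*exp(4*t) + exp(4*t)]

Strategy: write A = P · J · P⁻¹ where J is a Jordan canonical form, so e^{tA} = P · e^{tJ} · P⁻¹, and e^{tJ} can be computed block-by-block.

A has Jordan form
J =
  [4, 1]
  [0, 4]
(up to reordering of blocks).

Per-block formulas:
  For a 2×2 Jordan block J_2(4): exp(t · J_2(4)) = e^(4t)·(I + t·N), where N is the 2×2 nilpotent shift.

After assembling e^{tJ} and conjugating by P, we get:

e^{tA} =
  [2*t*exp(4*t) + exp(4*t), 4*t*exp(4*t)]
  [-t*exp(4*t), -2*t*exp(4*t) + exp(4*t)]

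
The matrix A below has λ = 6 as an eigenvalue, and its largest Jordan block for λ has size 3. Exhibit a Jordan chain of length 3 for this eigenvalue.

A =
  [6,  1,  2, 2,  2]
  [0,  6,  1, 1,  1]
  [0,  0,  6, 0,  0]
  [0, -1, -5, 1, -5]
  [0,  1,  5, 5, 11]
A Jordan chain for λ = 6 of length 3:
v_1 = (1, 0, 0, -1, 1)ᵀ
v_2 = (2, 1, 0, -5, 5)ᵀ
v_3 = (0, 0, 1, 0, 0)ᵀ

Let N = A − (6)·I. We want v_3 with N^3 v_3 = 0 but N^2 v_3 ≠ 0; then v_{j-1} := N · v_j for j = 3, …, 2.

Pick v_3 = (0, 0, 1, 0, 0)ᵀ.
Then v_2 = N · v_3 = (2, 1, 0, -5, 5)ᵀ.
Then v_1 = N · v_2 = (1, 0, 0, -1, 1)ᵀ.

Sanity check: (A − (6)·I) v_1 = (0, 0, 0, 0, 0)ᵀ = 0. ✓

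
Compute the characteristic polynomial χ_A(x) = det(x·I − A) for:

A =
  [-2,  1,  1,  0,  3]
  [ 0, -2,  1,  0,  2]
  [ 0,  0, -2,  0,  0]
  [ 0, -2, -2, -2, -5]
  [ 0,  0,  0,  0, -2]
x^5 + 10*x^4 + 40*x^3 + 80*x^2 + 80*x + 32

Expanding det(x·I − A) (e.g. by cofactor expansion or by noting that A is similar to its Jordan form J, which has the same characteristic polynomial as A) gives
  χ_A(x) = x^5 + 10*x^4 + 40*x^3 + 80*x^2 + 80*x + 32
which factors as (x + 2)^5. The eigenvalues (with algebraic multiplicities) are λ = -2 with multiplicity 5.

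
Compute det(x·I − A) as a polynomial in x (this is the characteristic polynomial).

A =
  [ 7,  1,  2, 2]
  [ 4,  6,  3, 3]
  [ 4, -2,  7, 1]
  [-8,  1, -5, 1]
x^4 - 21*x^3 + 165*x^2 - 575*x + 750

Expanding det(x·I − A) (e.g. by cofactor expansion or by noting that A is similar to its Jordan form J, which has the same characteristic polynomial as A) gives
  χ_A(x) = x^4 - 21*x^3 + 165*x^2 - 575*x + 750
which factors as (x - 6)*(x - 5)^3. The eigenvalues (with algebraic multiplicities) are λ = 5 with multiplicity 3, λ = 6 with multiplicity 1.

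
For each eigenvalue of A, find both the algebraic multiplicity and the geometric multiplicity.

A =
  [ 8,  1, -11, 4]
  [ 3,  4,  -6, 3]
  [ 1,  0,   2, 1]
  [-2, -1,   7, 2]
λ = 4: alg = 4, geom = 2

Step 1 — factor the characteristic polynomial to read off the algebraic multiplicities:
  χ_A(x) = (x - 4)^4

Step 2 — compute geometric multiplicities via the rank-nullity identity g(λ) = n − rank(A − λI):
  rank(A − (4)·I) = 2, so dim ker(A − (4)·I) = n − 2 = 2

Summary:
  λ = 4: algebraic multiplicity = 4, geometric multiplicity = 2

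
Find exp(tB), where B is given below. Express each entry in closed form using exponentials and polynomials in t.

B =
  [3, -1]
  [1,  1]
e^{tB} =
  [t*exp(2*t) + exp(2*t), -t*exp(2*t)]
  [t*exp(2*t), -t*exp(2*t) + exp(2*t)]

Strategy: write B = P · J · P⁻¹ where J is a Jordan canonical form, so e^{tB} = P · e^{tJ} · P⁻¹, and e^{tJ} can be computed block-by-block.

B has Jordan form
J =
  [2, 1]
  [0, 2]
(up to reordering of blocks).

Per-block formulas:
  For a 2×2 Jordan block J_2(2): exp(t · J_2(2)) = e^(2t)·(I + t·N), where N is the 2×2 nilpotent shift.

After assembling e^{tJ} and conjugating by P, we get:

e^{tB} =
  [t*exp(2*t) + exp(2*t), -t*exp(2*t)]
  [t*exp(2*t), -t*exp(2*t) + exp(2*t)]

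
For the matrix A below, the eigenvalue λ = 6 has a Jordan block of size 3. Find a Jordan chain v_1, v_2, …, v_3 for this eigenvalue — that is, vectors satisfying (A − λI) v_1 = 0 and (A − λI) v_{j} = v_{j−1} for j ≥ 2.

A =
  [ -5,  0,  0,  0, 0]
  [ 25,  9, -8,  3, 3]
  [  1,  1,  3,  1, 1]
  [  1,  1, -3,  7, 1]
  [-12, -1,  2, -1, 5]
A Jordan chain for λ = 6 of length 3:
v_1 = (0, 1, 0, 0, -1)ᵀ
v_2 = (0, 3, 1, 1, -1)ᵀ
v_3 = (0, 1, 0, 0, 0)ᵀ

Let N = A − (6)·I. We want v_3 with N^3 v_3 = 0 but N^2 v_3 ≠ 0; then v_{j-1} := N · v_j for j = 3, …, 2.

Pick v_3 = (0, 1, 0, 0, 0)ᵀ.
Then v_2 = N · v_3 = (0, 3, 1, 1, -1)ᵀ.
Then v_1 = N · v_2 = (0, 1, 0, 0, -1)ᵀ.

Sanity check: (A − (6)·I) v_1 = (0, 0, 0, 0, 0)ᵀ = 0. ✓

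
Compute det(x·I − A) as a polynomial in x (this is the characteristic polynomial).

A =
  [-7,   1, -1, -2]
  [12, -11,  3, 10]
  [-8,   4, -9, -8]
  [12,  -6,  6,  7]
x^4 + 20*x^3 + 150*x^2 + 500*x + 625

Expanding det(x·I − A) (e.g. by cofactor expansion or by noting that A is similar to its Jordan form J, which has the same characteristic polynomial as A) gives
  χ_A(x) = x^4 + 20*x^3 + 150*x^2 + 500*x + 625
which factors as (x + 5)^4. The eigenvalues (with algebraic multiplicities) are λ = -5 with multiplicity 4.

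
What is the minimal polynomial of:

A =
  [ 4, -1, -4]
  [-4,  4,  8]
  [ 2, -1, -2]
x^2 - 4*x + 4

The characteristic polynomial is χ_A(x) = (x - 2)^3, so the eigenvalues are known. The minimal polynomial is
  m_A(x) = Π_λ (x − λ)^{k_λ}
where k_λ is the size of the *largest* Jordan block for λ (equivalently, the smallest k with (A − λI)^k v = 0 for every generalised eigenvector v of λ).

  λ = 2: largest Jordan block has size 2, contributing (x − 2)^2

So m_A(x) = (x - 2)^2 = x^2 - 4*x + 4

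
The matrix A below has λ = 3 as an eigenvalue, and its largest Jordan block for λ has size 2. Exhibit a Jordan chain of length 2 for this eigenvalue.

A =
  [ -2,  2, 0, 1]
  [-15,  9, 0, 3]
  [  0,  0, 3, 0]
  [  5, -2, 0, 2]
A Jordan chain for λ = 3 of length 2:
v_1 = (-5, -15, 0, 5)ᵀ
v_2 = (1, 0, 0, 0)ᵀ

Let N = A − (3)·I. We want v_2 with N^2 v_2 = 0 but N^1 v_2 ≠ 0; then v_{j-1} := N · v_j for j = 2, …, 2.

Pick v_2 = (1, 0, 0, 0)ᵀ.
Then v_1 = N · v_2 = (-5, -15, 0, 5)ᵀ.

Sanity check: (A − (3)·I) v_1 = (0, 0, 0, 0)ᵀ = 0. ✓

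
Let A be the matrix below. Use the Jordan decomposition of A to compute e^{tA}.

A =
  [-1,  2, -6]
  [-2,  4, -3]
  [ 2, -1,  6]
e^{tA} =
  [-4*t*exp(3*t) + exp(3*t), 2*t*exp(3*t), -6*t*exp(3*t)]
  [-2*t*exp(3*t), t*exp(3*t) + exp(3*t), -3*t*exp(3*t)]
  [2*t*exp(3*t), -t*exp(3*t), 3*t*exp(3*t) + exp(3*t)]

Strategy: write A = P · J · P⁻¹ where J is a Jordan canonical form, so e^{tA} = P · e^{tJ} · P⁻¹, and e^{tJ} can be computed block-by-block.

A has Jordan form
J =
  [3, 1, 0]
  [0, 3, 0]
  [0, 0, 3]
(up to reordering of blocks).

Per-block formulas:
  For a 2×2 Jordan block J_2(3): exp(t · J_2(3)) = e^(3t)·(I + t·N), where N is the 2×2 nilpotent shift.
  For a 1×1 block at λ = 3: exp(t · [3]) = [e^(3t)].

After assembling e^{tJ} and conjugating by P, we get:

e^{tA} =
  [-4*t*exp(3*t) + exp(3*t), 2*t*exp(3*t), -6*t*exp(3*t)]
  [-2*t*exp(3*t), t*exp(3*t) + exp(3*t), -3*t*exp(3*t)]
  [2*t*exp(3*t), -t*exp(3*t), 3*t*exp(3*t) + exp(3*t)]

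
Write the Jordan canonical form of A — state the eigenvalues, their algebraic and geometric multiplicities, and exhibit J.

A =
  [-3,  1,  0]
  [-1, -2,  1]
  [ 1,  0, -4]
J_3(-3)

The characteristic polynomial is
  det(x·I − A) = x^3 + 9*x^2 + 27*x + 27 = (x + 3)^3

Eigenvalues and multiplicities (the geometric multiplicity of λ is n − rank(A − λI), which equals the number of Jordan blocks for λ):
  λ = -3: algebraic multiplicity = 3, geometric multiplicity = 1

Determining the block sizes for each eigenvalue:
  λ = -3: one block (gm = 1), so the single block has size am = 3 → block sizes [3]

Assembling the blocks gives a Jordan form
J =
  [-3,  1,  0]
  [ 0, -3,  1]
  [ 0,  0, -3]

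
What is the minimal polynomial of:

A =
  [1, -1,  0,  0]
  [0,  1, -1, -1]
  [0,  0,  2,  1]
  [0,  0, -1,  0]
x^3 - 3*x^2 + 3*x - 1

The characteristic polynomial is χ_A(x) = (x - 1)^4, so the eigenvalues are known. The minimal polynomial is
  m_A(x) = Π_λ (x − λ)^{k_λ}
where k_λ is the size of the *largest* Jordan block for λ (equivalently, the smallest k with (A − λI)^k v = 0 for every generalised eigenvector v of λ).

  λ = 1: largest Jordan block has size 3, contributing (x − 1)^3

So m_A(x) = (x - 1)^3 = x^3 - 3*x^2 + 3*x - 1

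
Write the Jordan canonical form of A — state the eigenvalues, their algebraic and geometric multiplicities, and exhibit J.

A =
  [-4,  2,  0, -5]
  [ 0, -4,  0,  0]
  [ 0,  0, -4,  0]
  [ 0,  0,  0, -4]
J_2(-4) ⊕ J_1(-4) ⊕ J_1(-4)

The characteristic polynomial is
  det(x·I − A) = x^4 + 16*x^3 + 96*x^2 + 256*x + 256 = (x + 4)^4

Eigenvalues and multiplicities (the geometric multiplicity of λ is n − rank(A − λI), which equals the number of Jordan blocks for λ):
  λ = -4: algebraic multiplicity = 4, geometric multiplicity = 3

Determining the block sizes for each eigenvalue:
  λ = -4: 3 blocks summing to 4 forces exactly one block of size 2 and the rest size 1 → block sizes [2, 1, 1]

Assembling the blocks gives a Jordan form
J =
  [-4,  1,  0,  0]
  [ 0, -4,  0,  0]
  [ 0,  0, -4,  0]
  [ 0,  0,  0, -4]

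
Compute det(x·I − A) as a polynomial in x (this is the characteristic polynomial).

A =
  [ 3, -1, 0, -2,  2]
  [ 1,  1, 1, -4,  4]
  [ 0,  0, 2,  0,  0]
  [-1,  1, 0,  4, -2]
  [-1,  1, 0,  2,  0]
x^5 - 10*x^4 + 40*x^3 - 80*x^2 + 80*x - 32

Expanding det(x·I − A) (e.g. by cofactor expansion or by noting that A is similar to its Jordan form J, which has the same characteristic polynomial as A) gives
  χ_A(x) = x^5 - 10*x^4 + 40*x^3 - 80*x^2 + 80*x - 32
which factors as (x - 2)^5. The eigenvalues (with algebraic multiplicities) are λ = 2 with multiplicity 5.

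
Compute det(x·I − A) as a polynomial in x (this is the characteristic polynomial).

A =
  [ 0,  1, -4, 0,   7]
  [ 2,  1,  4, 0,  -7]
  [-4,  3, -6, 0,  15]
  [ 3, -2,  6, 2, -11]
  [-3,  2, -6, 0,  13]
x^5 - 10*x^4 + 40*x^3 - 80*x^2 + 80*x - 32

Expanding det(x·I − A) (e.g. by cofactor expansion or by noting that A is similar to its Jordan form J, which has the same characteristic polynomial as A) gives
  χ_A(x) = x^5 - 10*x^4 + 40*x^3 - 80*x^2 + 80*x - 32
which factors as (x - 2)^5. The eigenvalues (with algebraic multiplicities) are λ = 2 with multiplicity 5.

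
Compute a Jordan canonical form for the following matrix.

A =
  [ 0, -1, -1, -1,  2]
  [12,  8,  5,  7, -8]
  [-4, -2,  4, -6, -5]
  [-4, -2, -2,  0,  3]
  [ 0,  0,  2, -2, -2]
J_3(2) ⊕ J_2(2)

The characteristic polynomial is
  det(x·I − A) = x^5 - 10*x^4 + 40*x^3 - 80*x^2 + 80*x - 32 = (x - 2)^5

Eigenvalues and multiplicities (the geometric multiplicity of λ is n − rank(A − λI), which equals the number of Jordan blocks for λ):
  λ = 2: algebraic multiplicity = 5, geometric multiplicity = 2

Determining the block sizes for each eigenvalue:
  λ = 2: with am = 5 and gm = 2, the partition is not yet determined (e.g. several partitions of 5 into 2 parts exist). Let N = A − (2)·I. Computing rank(N^1) = 3, rank(N^2) = 1, rank(N^3) = 0; the number of blocks of size ≥ j is rank(N^{j−1}) − rank(N^j), giving [2, 2, 1]. So we have 1 block(s) of size 3, 1 block(s) of size 2 → block sizes [3, 2]

Assembling the blocks gives a Jordan form
J =
  [2, 1, 0, 0, 0]
  [0, 2, 1, 0, 0]
  [0, 0, 2, 0, 0]
  [0, 0, 0, 2, 1]
  [0, 0, 0, 0, 2]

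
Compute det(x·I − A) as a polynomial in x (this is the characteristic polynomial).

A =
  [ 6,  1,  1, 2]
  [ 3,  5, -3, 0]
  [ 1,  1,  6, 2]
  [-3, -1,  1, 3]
x^4 - 20*x^3 + 150*x^2 - 500*x + 625

Expanding det(x·I − A) (e.g. by cofactor expansion or by noting that A is similar to its Jordan form J, which has the same characteristic polynomial as A) gives
  χ_A(x) = x^4 - 20*x^3 + 150*x^2 - 500*x + 625
which factors as (x - 5)^4. The eigenvalues (with algebraic multiplicities) are λ = 5 with multiplicity 4.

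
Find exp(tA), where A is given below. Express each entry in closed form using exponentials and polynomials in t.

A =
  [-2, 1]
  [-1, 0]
e^{tA} =
  [-t*exp(-t) + exp(-t), t*exp(-t)]
  [-t*exp(-t), t*exp(-t) + exp(-t)]

Strategy: write A = P · J · P⁻¹ where J is a Jordan canonical form, so e^{tA} = P · e^{tJ} · P⁻¹, and e^{tJ} can be computed block-by-block.

A has Jordan form
J =
  [-1,  1]
  [ 0, -1]
(up to reordering of blocks).

Per-block formulas:
  For a 2×2 Jordan block J_2(-1): exp(t · J_2(-1)) = e^(-1t)·(I + t·N), where N is the 2×2 nilpotent shift.

After assembling e^{tJ} and conjugating by P, we get:

e^{tA} =
  [-t*exp(-t) + exp(-t), t*exp(-t)]
  [-t*exp(-t), t*exp(-t) + exp(-t)]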